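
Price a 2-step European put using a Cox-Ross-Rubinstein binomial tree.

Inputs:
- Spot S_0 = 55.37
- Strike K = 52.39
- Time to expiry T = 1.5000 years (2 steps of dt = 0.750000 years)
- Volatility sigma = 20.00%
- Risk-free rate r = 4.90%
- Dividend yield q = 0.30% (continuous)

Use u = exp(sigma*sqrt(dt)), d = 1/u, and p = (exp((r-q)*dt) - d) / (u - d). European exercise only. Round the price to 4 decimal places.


Answer: Price = V(0,0) = 2.4057

Derivation:
dt = T/N = 0.750000
u = exp(sigma*sqrt(dt)) = 1.189110; d = 1/u = 0.840965
p = (exp((r-q)*dt) - d) / (u - d) = 0.557633
Discount per step: exp(-r*dt) = 0.963917
Stock lattice S(k, i) with i counting down-moves:
  k=0: S(0,0) = 55.3700
  k=1: S(1,0) = 65.8410; S(1,1) = 46.5642
  k=2: S(2,0) = 78.2922; S(2,1) = 55.3700; S(2,2) = 39.1589
Terminal payoffs V(N, i) = max(K - S_T, 0):
  V(2,0) = 0.000000; V(2,1) = 0.000000; V(2,2) = 13.231098
Backward induction: V(k, i) = exp(-r*dt) * [p * V(k+1, i) + (1-p) * V(k+1, i+1)].
  V(1,0) = exp(-r*dt) * [p*0.000000 + (1-p)*0.000000] = 0.000000
  V(1,1) = exp(-r*dt) * [p*0.000000 + (1-p)*13.231098] = 5.641813
  V(0,0) = exp(-r*dt) * [p*0.000000 + (1-p)*5.641813] = 2.405700


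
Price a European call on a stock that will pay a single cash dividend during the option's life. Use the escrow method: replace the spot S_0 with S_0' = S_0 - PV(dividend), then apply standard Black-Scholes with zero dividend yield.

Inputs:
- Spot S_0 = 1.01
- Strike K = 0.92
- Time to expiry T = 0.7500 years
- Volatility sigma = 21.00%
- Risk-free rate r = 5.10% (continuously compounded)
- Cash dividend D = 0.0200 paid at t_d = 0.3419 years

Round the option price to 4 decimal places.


Answer: Price = 0.1328

Derivation:
PV(D) = D * exp(-r * t_d) = 0.0200 * 0.98271424 = 0.01965428
S_0' = S_0 - PV(D) = 1.0100 - 0.01965428 = 0.99034572
d1 = (ln(S_0'/K) + (r + sigma^2/2)*T) / (sigma*sqrt(T)) = 0.70639036
d2 = d1 - sigma*sqrt(T) = 0.52452503
exp(-rT) = 0.96247229
N(d1) = 0.76002729; N(d2) = 0.70004329
C = S_0' * N(d1) - K * exp(-rT) * N(d2) = 0.99034572 * 0.76002729 - 0.9200 * 0.96247229 * 0.70004329 = 0.1328


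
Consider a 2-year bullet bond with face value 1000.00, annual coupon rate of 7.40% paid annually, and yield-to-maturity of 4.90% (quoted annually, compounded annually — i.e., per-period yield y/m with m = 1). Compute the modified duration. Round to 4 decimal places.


Answer: Modified duration = 1.8423

Derivation:
Coupon per period c = face * coupon_rate / m = 74.000000
Periods per year m = 1; per-period yield y/m = 0.049000
Number of cashflows N = 2
Cashflows (t years, CF_t, discount factor 1/(1+y/m)^(m*t), PV):
  t = 1.0000: CF_t = 74.000000, DF = 0.953289, PV = 70.543375
  t = 2.0000: CF_t = 1074.000000, DF = 0.908760, PV = 976.007837
Price P = sum_t PV_t = 1046.551212
First compute Macaulay numerator sum_t t * PV_t:
  t * PV_t at t = 1.0000: 70.543375
  t * PV_t at t = 2.0000: 1952.015674
Macaulay duration D = 2022.559049 / 1046.551212 = 1.932594
Modified duration = D / (1 + y/m) = 1.932594 / (1 + 0.049000) = 1.842321


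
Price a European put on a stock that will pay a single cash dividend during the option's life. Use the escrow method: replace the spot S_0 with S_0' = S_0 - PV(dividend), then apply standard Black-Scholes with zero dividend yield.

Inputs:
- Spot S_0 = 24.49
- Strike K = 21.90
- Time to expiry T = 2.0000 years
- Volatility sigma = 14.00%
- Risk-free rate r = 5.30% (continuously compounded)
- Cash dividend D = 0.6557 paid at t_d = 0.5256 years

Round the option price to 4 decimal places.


PV(D) = D * exp(-r * t_d) = 0.6557 * 0.97252762 = 0.63768636
S_0' = S_0 - PV(D) = 24.4900 - 0.63768636 = 23.85231364
d1 = (ln(S_0'/K) + (r + sigma^2/2)*T) / (sigma*sqrt(T)) = 1.06568358
d2 = d1 - sigma*sqrt(T) = 0.86769368
exp(-rT) = 0.89942465
N(-d1) = 0.14328335; N(-d2) = 0.19278102
P = K * exp(-rT) * N(-d2) - S_0' * N(-d1) = 21.9000 * 0.89942465 * 0.19278102 - 23.85231364 * 0.14328335 = 0.3796

Answer: Price = 0.3796


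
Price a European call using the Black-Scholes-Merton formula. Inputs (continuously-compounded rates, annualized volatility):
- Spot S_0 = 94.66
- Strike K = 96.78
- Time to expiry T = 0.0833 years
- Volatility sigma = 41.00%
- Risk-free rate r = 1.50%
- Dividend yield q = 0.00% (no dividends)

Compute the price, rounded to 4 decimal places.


d1 = (ln(S/K) + (r - q + 0.5*sigma^2) * T) / (sigma * sqrt(T)) = -0.11744785
d2 = d1 - sigma * sqrt(T) = -0.23578098
exp(-rT) = 0.99875128; exp(-qT) = 1.00000000
C = S_0 * exp(-qT) * N(d1) - K * exp(-rT) * N(d2)
N(d1) = 0.45325258; N(d2) = 0.40680131
C = 94.6600 * 1.00000000 * 0.45325258 - 96.7800 * 0.99875128 * 0.40680131 = 3.5838

Answer: Price = 3.5838


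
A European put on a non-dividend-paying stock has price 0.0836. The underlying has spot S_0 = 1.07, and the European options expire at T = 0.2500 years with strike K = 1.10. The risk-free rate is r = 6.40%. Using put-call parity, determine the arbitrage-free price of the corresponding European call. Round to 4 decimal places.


Put-call parity: C - P = S_0 * exp(-qT) - K * exp(-rT).
S_0 * exp(-qT) = 1.0700 * 1.00000000 = 1.07000000
K * exp(-rT) = 1.1000 * 0.98412732 = 1.08254005
C = P + S*exp(-qT) - K*exp(-rT)
C = 0.0836 + 1.07000000 - 1.08254005 = 0.0711

Answer: Call price = 0.0711


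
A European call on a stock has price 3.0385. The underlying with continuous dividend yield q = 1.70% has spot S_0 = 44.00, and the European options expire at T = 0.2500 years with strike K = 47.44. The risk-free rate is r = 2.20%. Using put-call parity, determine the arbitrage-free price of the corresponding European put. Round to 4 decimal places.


Answer: Put price = 6.4049

Derivation:
Put-call parity: C - P = S_0 * exp(-qT) - K * exp(-rT).
S_0 * exp(-qT) = 44.0000 * 0.99575902 = 43.81339681
K * exp(-rT) = 47.4400 * 0.99451510 = 47.17979622
P = C - S*exp(-qT) + K*exp(-rT)
P = 3.0385 - 43.81339681 + 47.17979622 = 6.4049


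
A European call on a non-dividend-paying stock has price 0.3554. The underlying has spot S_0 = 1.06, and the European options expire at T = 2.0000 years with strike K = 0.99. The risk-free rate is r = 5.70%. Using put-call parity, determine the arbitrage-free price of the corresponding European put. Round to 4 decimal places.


Put-call parity: C - P = S_0 * exp(-qT) - K * exp(-rT).
S_0 * exp(-qT) = 1.0600 * 1.00000000 = 1.06000000
K * exp(-rT) = 0.9900 * 0.89225796 = 0.88333538
P = C - S*exp(-qT) + K*exp(-rT)
P = 0.3554 - 1.06000000 + 0.88333538 = 0.1787

Answer: Put price = 0.1787


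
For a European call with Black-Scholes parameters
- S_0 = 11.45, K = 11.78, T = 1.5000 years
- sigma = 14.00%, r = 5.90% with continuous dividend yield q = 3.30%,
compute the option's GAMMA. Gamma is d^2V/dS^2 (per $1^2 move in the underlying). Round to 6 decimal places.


Answer: Gamma = 0.191298

Derivation:
d1 = 0.1474741648; d2 = -0.0239901172
phi(d1) = 0.3946275589; exp(-qT) = 0.9517051581; exp(-rT) = 0.9153031107
Gamma = exp(-qT) * phi(d1) / (S * sigma * sqrt(T)) = 0.9517051581 * 0.3946275589 / (11.4500 * 0.1400 * 1.2247448714) = 0.191298


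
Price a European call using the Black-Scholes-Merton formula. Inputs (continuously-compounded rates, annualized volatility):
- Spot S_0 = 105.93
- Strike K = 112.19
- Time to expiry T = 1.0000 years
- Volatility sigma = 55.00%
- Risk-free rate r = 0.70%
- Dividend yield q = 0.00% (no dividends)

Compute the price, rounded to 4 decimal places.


Answer: Price = 20.9044

Derivation:
d1 = (ln(S/K) + (r - q + 0.5*sigma^2) * T) / (sigma * sqrt(T)) = 0.18333570
d2 = d1 - sigma * sqrt(T) = -0.36666430
exp(-rT) = 0.99302444; exp(-qT) = 1.00000000
C = S_0 * exp(-qT) * N(d1) - K * exp(-rT) * N(d2)
N(d1) = 0.57273269; N(d2) = 0.35693472
C = 105.9300 * 1.00000000 * 0.57273269 - 112.1900 * 0.99302444 * 0.35693472 = 20.9044


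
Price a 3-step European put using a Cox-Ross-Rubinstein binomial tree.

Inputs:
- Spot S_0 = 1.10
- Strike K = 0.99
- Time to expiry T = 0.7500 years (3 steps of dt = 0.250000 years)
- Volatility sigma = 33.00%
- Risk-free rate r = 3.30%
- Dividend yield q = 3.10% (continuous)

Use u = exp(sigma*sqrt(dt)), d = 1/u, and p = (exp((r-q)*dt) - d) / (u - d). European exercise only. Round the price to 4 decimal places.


dt = T/N = 0.250000
u = exp(sigma*sqrt(dt)) = 1.179393; d = 1/u = 0.847894
p = (exp((r-q)*dt) - d) / (u - d) = 0.460352
Discount per step: exp(-r*dt) = 0.991784
Stock lattice S(k, i) with i counting down-moves:
  k=0: S(0,0) = 1.1000
  k=1: S(1,0) = 1.2973; S(1,1) = 0.9327
  k=2: S(2,0) = 1.5301; S(2,1) = 1.1000; S(2,2) = 0.7908
  k=3: S(3,0) = 1.8045; S(3,1) = 1.2973; S(3,2) = 0.9327; S(3,3) = 0.6705
Terminal payoffs V(N, i) = max(K - S_T, 0):
  V(3,0) = 0.000000; V(3,1) = 0.000000; V(3,2) = 0.057317; V(3,3) = 0.319472
Backward induction: V(k, i) = exp(-r*dt) * [p * V(k+1, i) + (1-p) * V(k+1, i+1)].
  V(2,0) = exp(-r*dt) * [p*0.000000 + (1-p)*0.000000] = 0.000000
  V(2,1) = exp(-r*dt) * [p*0.000000 + (1-p)*0.057317] = 0.030677
  V(2,2) = exp(-r*dt) * [p*0.057317 + (1-p)*0.319472] = 0.197155
  V(1,0) = exp(-r*dt) * [p*0.000000 + (1-p)*0.030677] = 0.016419
  V(1,1) = exp(-r*dt) * [p*0.030677 + (1-p)*0.197155] = 0.119526
  V(0,0) = exp(-r*dt) * [p*0.016419 + (1-p)*0.119526] = 0.071468

Answer: Price = V(0,0) = 0.0715


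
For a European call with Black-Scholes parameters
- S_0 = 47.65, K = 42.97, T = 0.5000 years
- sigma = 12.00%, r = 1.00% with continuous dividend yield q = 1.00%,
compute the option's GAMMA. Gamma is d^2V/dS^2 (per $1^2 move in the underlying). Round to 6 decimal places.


d1 = 1.2607764857; d2 = 1.1759236720
phi(d1) = 0.1801947251; exp(-qT) = 0.9950124792; exp(-rT) = 0.9950124792
Gamma = exp(-qT) * phi(d1) / (S * sigma * sqrt(T)) = 0.9950124792 * 0.1801947251 / (47.6500 * 0.1200 * 0.7071067812) = 0.044345

Answer: Gamma = 0.044345


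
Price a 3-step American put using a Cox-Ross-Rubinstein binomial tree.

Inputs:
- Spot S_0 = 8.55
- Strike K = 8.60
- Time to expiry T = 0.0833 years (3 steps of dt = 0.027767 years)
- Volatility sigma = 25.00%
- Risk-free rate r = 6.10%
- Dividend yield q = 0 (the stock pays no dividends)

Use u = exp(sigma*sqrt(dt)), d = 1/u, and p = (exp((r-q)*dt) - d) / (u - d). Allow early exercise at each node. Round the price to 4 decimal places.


Answer: Price = V(0,0) = 0.2728

Derivation:
dt = T/N = 0.027767
u = exp(sigma*sqrt(dt)) = 1.042538; d = 1/u = 0.959197
p = (exp((r-q)*dt) - d) / (u - d) = 0.509928
Discount per step: exp(-r*dt) = 0.998308
Stock lattice S(k, i) with i counting down-moves:
  k=0: S(0,0) = 8.5500
  k=1: S(1,0) = 8.9137; S(1,1) = 8.2011
  k=2: S(2,0) = 9.2929; S(2,1) = 8.5500; S(2,2) = 7.8665
  k=3: S(3,0) = 9.6882; S(3,1) = 8.9137; S(3,2) = 8.2011; S(3,3) = 7.5455
Terminal payoffs V(N, i) = max(K - S_T, 0):
  V(3,0) = 0.000000; V(3,1) = 0.000000; V(3,2) = 0.398862; V(3,3) = 1.054463
Backward induction: V(k, i) = exp(-r*dt) * [p * V(k+1, i) + (1-p) * V(k+1, i+1)]; then take max(V_cont, immediate exercise) for American.
  V(2,0) = exp(-r*dt) * [p*0.000000 + (1-p)*0.000000] = 0.000000; exercise = 0.000000; V(2,0) = max -> 0.000000
  V(2,1) = exp(-r*dt) * [p*0.000000 + (1-p)*0.398862] = 0.195140; exercise = 0.050000; V(2,1) = max -> 0.195140
  V(2,2) = exp(-r*dt) * [p*0.398862 + (1-p)*1.054463] = 0.718935; exercise = 0.733489; V(2,2) = max -> 0.733489
  V(1,0) = exp(-r*dt) * [p*0.000000 + (1-p)*0.195140] = 0.095471; exercise = 0.000000; V(1,0) = max -> 0.095471
  V(1,1) = exp(-r*dt) * [p*0.195140 + (1-p)*0.733489] = 0.458194; exercise = 0.398862; V(1,1) = max -> 0.458194
  V(0,0) = exp(-r*dt) * [p*0.095471 + (1-p)*0.458194] = 0.272769; exercise = 0.050000; V(0,0) = max -> 0.272769


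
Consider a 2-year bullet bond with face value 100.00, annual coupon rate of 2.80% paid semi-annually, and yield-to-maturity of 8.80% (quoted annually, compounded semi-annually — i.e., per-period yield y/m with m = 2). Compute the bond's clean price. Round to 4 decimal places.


Coupon per period c = face * coupon_rate / m = 1.400000
Periods per year m = 2; per-period yield y/m = 0.044000
Number of cashflows N = 4
Cashflows (t years, CF_t, discount factor 1/(1+y/m)^(m*t), PV):
  t = 0.5000: CF_t = 1.400000, DF = 0.957854, PV = 1.340996
  t = 1.0000: CF_t = 1.400000, DF = 0.917485, PV = 1.284479
  t = 1.5000: CF_t = 1.400000, DF = 0.878817, PV = 1.230344
  t = 2.0000: CF_t = 101.400000, DF = 0.841779, PV = 85.356375
Price P = sum_t PV_t = 89.212194

Answer: Price = 89.2122


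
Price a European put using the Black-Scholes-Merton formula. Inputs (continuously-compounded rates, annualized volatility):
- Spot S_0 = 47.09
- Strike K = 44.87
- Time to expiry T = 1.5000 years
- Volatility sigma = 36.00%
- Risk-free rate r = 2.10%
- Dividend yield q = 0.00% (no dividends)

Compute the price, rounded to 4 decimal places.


Answer: Price = 6.2225

Derivation:
d1 = (ln(S/K) + (r - q + 0.5*sigma^2) * T) / (sigma * sqrt(T)) = 0.40142429
d2 = d1 - sigma * sqrt(T) = -0.03948386
exp(-rT) = 0.96899096; exp(-qT) = 1.00000000
P = K * exp(-rT) * N(-d2) - S_0 * exp(-qT) * N(-d1)
N(-d1) = 0.34405388; N(-d2) = 0.51574769
P = 44.8700 * 0.96899096 * 0.51574769 - 47.0900 * 1.00000000 * 0.34405388 = 6.2225


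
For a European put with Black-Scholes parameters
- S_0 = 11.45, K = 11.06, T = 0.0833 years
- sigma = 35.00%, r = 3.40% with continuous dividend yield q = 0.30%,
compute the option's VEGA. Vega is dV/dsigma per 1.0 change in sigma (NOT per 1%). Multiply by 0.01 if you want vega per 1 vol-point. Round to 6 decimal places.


Answer: Vega = 1.207210

Derivation:
d1 = 0.4191328314; d2 = 0.3181167436
phi(d1) = 0.3653955921; exp(-qT) = 0.9997501312; exp(-rT) = 0.9971718069
Vega = S * exp(-qT) * phi(d1) * sqrt(T) = 11.4500 * 0.9997501312 * 0.3653955921 * 0.2886173938 = 1.207210


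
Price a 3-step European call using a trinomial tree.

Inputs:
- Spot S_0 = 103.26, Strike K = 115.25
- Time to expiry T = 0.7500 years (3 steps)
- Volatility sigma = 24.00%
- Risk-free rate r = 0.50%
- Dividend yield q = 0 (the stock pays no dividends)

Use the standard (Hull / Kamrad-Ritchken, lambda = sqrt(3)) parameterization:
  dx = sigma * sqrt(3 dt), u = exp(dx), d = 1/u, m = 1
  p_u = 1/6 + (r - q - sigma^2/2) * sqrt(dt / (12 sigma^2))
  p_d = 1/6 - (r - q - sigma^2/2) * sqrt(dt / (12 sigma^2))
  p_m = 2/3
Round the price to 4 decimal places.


Answer: Price = V(0,0) = 4.7299

Derivation:
dt = T/N = 0.250000; dx = sigma*sqrt(3*dt) = 0.207846
u = exp(dx) = 1.231024; d = 1/u = 0.812332
p_u = 0.152353, p_m = 0.666667, p_d = 0.180980
Discount per step: exp(-r*dt) = 0.998751
Stock lattice S(k, j) with j the centered position index:
  k=0: S(0,+0) = 103.2600
  k=1: S(1,-1) = 83.8814; S(1,+0) = 103.2600; S(1,+1) = 127.1155
  k=2: S(2,-2) = 68.1396; S(2,-1) = 83.8814; S(2,+0) = 103.2600; S(2,+1) = 127.1155; S(2,+2) = 156.4822
  k=3: S(3,-3) = 55.3519; S(3,-2) = 68.1396; S(3,-1) = 83.8814; S(3,+0) = 103.2600; S(3,+1) = 127.1155; S(3,+2) = 156.4822; S(3,+3) = 192.6333
Terminal payoffs V(N, j) = max(S_T - K, 0):
  V(3,-3) = 0.000000; V(3,-2) = 0.000000; V(3,-1) = 0.000000; V(3,+0) = 0.000000; V(3,+1) = 11.865507; V(3,+2) = 41.232201; V(3,+3) = 77.383298
Backward induction: V(k, j) = exp(-r*dt) * [p_u * V(k+1, j+1) + p_m * V(k+1, j) + p_d * V(k+1, j-1)]
  V(2,-2) = exp(-r*dt) * [p_u*0.000000 + p_m*0.000000 + p_d*0.000000] = 0.000000
  V(2,-1) = exp(-r*dt) * [p_u*0.000000 + p_m*0.000000 + p_d*0.000000] = 0.000000
  V(2,+0) = exp(-r*dt) * [p_u*11.865507 + p_m*0.000000 + p_d*0.000000] = 1.805490
  V(2,+1) = exp(-r*dt) * [p_u*41.232201 + p_m*11.865507 + p_d*0.000000] = 14.174466
  V(2,+2) = exp(-r*dt) * [p_u*77.383298 + p_m*41.232201 + p_d*11.865507] = 41.373399
  V(1,-1) = exp(-r*dt) * [p_u*1.805490 + p_m*0.000000 + p_d*0.000000] = 0.274728
  V(1,+0) = exp(-r*dt) * [p_u*14.174466 + p_m*1.805490 + p_d*0.000000] = 3.358984
  V(1,+1) = exp(-r*dt) * [p_u*41.373399 + p_m*14.174466 + p_d*1.805490] = 16.059684
  V(0,+0) = exp(-r*dt) * [p_u*16.059684 + p_m*3.358984 + p_d*0.274728] = 4.729871


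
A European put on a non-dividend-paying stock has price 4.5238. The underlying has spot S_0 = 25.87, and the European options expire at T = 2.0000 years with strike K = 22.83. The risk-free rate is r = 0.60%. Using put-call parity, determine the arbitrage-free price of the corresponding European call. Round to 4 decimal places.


Answer: Call price = 7.8361

Derivation:
Put-call parity: C - P = S_0 * exp(-qT) - K * exp(-rT).
S_0 * exp(-qT) = 25.8700 * 1.00000000 = 25.87000000
K * exp(-rT) = 22.8300 * 0.98807171 = 22.55767720
C = P + S*exp(-qT) - K*exp(-rT)
C = 4.5238 + 25.87000000 - 22.55767720 = 7.8361


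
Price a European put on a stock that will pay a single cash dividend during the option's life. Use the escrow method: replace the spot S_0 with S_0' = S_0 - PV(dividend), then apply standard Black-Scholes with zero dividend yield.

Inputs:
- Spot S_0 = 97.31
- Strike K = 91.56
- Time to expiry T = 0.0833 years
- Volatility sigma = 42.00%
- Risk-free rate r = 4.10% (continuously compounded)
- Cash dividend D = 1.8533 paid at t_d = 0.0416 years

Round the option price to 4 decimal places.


PV(D) = D * exp(-r * t_d) = 1.8533 * 0.99829585 = 1.85014171
S_0' = S_0 - PV(D) = 97.3100 - 1.85014171 = 95.45985829
d1 = (ln(S_0'/K) + (r + sigma^2/2)*T) / (sigma*sqrt(T)) = 0.43288230
d2 = d1 - sigma*sqrt(T) = 0.31166300
exp(-rT) = 0.99659053
N(-d1) = 0.33255014; N(-d2) = 0.37764833
P = K * exp(-rT) * N(-d2) - S_0' * N(-d1) = 91.5600 * 0.99659053 * 0.37764833 - 95.45985829 * 0.33255014 = 2.7144

Answer: Price = 2.7144


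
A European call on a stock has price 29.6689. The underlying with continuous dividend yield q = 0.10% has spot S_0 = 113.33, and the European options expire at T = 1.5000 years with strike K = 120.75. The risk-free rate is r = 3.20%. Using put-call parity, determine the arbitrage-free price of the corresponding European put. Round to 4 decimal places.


Put-call parity: C - P = S_0 * exp(-qT) - K * exp(-rT).
S_0 * exp(-qT) = 113.3300 * 0.99850112 = 113.16013243
K * exp(-rT) = 120.7500 * 0.95313379 = 115.09090479
P = C - S*exp(-qT) + K*exp(-rT)
P = 29.6689 - 113.16013243 + 115.09090479 = 31.5997

Answer: Put price = 31.5997


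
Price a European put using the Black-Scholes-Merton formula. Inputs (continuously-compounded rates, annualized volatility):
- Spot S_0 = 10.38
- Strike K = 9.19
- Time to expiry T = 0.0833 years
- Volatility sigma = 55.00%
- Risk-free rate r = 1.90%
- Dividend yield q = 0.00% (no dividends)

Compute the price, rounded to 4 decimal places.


d1 = (ln(S/K) + (r - q + 0.5*sigma^2) * T) / (sigma * sqrt(T)) = 0.85641387
d2 = d1 - sigma * sqrt(T) = 0.69767430
exp(-rT) = 0.99841855; exp(-qT) = 1.00000000
P = K * exp(-rT) * N(-d2) - S_0 * exp(-qT) * N(-d1)
N(-d1) = 0.19588445; N(-d2) = 0.24269045
P = 9.1900 * 0.99841855 * 0.24269045 - 10.3800 * 1.00000000 * 0.19588445 = 0.1935

Answer: Price = 0.1935


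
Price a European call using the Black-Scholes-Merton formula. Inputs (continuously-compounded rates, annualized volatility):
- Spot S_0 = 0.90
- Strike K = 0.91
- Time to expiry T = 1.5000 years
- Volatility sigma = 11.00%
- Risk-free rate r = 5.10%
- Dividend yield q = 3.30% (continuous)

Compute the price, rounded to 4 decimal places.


d1 = (ln(S/K) + (r - q + 0.5*sigma^2) * T) / (sigma * sqrt(T)) = 0.18575419
d2 = d1 - sigma * sqrt(T) = 0.05103225
exp(-rT) = 0.92635291; exp(-qT) = 0.95170516
C = S_0 * exp(-qT) * N(d1) - K * exp(-rT) * N(d2)
N(d1) = 0.57368123; N(d2) = 0.52035009
C = 0.9000 * 0.95170516 * 0.57368123 - 0.9100 * 0.92635291 * 0.52035009 = 0.0527

Answer: Price = 0.0527


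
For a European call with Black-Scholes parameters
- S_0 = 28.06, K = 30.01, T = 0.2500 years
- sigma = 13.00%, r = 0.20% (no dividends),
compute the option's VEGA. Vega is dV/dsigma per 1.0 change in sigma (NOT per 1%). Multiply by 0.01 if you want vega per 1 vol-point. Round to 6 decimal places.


d1 = -0.9934320735; d2 = -1.0584320735
phi(d1) = 0.2435599476; exp(-qT) = 1.0000000000; exp(-rT) = 0.9995001250
Vega = S * exp(-qT) * phi(d1) * sqrt(T) = 28.0600 * 1.0000000000 * 0.2435599476 * 0.5000000000 = 3.417146

Answer: Vega = 3.417146


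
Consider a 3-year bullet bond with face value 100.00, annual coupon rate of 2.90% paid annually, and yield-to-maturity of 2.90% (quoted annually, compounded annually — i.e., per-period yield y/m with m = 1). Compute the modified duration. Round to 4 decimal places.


Answer: Modified duration = 2.8341

Derivation:
Coupon per period c = face * coupon_rate / m = 2.900000
Periods per year m = 1; per-period yield y/m = 0.029000
Number of cashflows N = 3
Cashflows (t years, CF_t, discount factor 1/(1+y/m)^(m*t), PV):
  t = 1.0000: CF_t = 2.900000, DF = 0.971817, PV = 2.818270
  t = 2.0000: CF_t = 2.900000, DF = 0.944429, PV = 2.738844
  t = 3.0000: CF_t = 102.900000, DF = 0.917812, PV = 94.442886
Price P = sum_t PV_t = 100.000000
First compute Macaulay numerator sum_t t * PV_t:
  t * PV_t at t = 1.0000: 2.818270
  t * PV_t at t = 2.0000: 5.477687
  t * PV_t at t = 3.0000: 283.328658
Macaulay duration D = 291.624616 / 100.000000 = 2.916246
Modified duration = D / (1 + y/m) = 2.916246 / (1 + 0.029000) = 2.834058


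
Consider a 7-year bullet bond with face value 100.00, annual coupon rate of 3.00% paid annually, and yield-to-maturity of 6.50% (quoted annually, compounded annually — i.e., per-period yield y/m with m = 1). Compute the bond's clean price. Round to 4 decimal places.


Coupon per period c = face * coupon_rate / m = 3.000000
Periods per year m = 1; per-period yield y/m = 0.065000
Number of cashflows N = 7
Cashflows (t years, CF_t, discount factor 1/(1+y/m)^(m*t), PV):
  t = 1.0000: CF_t = 3.000000, DF = 0.938967, PV = 2.816901
  t = 2.0000: CF_t = 3.000000, DF = 0.881659, PV = 2.644978
  t = 3.0000: CF_t = 3.000000, DF = 0.827849, PV = 2.483547
  t = 4.0000: CF_t = 3.000000, DF = 0.777323, PV = 2.331969
  t = 5.0000: CF_t = 3.000000, DF = 0.729881, PV = 2.189643
  t = 6.0000: CF_t = 3.000000, DF = 0.685334, PV = 2.056002
  t = 7.0000: CF_t = 103.000000, DF = 0.643506, PV = 66.281140
Price P = sum_t PV_t = 80.804181

Answer: Price = 80.8042


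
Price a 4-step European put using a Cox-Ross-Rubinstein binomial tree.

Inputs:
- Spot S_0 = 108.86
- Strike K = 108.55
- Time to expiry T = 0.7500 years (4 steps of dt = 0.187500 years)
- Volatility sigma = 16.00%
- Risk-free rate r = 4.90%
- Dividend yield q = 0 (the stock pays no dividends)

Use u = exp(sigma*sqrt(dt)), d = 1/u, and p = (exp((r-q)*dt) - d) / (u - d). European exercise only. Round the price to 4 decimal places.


Answer: Price = V(0,0) = 3.7080

Derivation:
dt = T/N = 0.187500
u = exp(sigma*sqrt(dt)) = 1.071738; d = 1/u = 0.933063
p = (exp((r-q)*dt) - d) / (u - d) = 0.549244
Discount per step: exp(-r*dt) = 0.990855
Stock lattice S(k, i) with i counting down-moves:
  k=0: S(0,0) = 108.8600
  k=1: S(1,0) = 116.6694; S(1,1) = 101.5733
  k=2: S(2,0) = 125.0391; S(2,1) = 108.8600; S(2,2) = 94.7743
  k=3: S(3,0) = 134.0092; S(3,1) = 116.6694; S(3,2) = 101.5733; S(3,3) = 88.4305
  k=4: S(4,0) = 143.6229; S(4,1) = 125.0391; S(4,2) = 108.8600; S(4,3) = 94.7743; S(4,4) = 82.5112
Terminal payoffs V(N, i) = max(K - S_T, 0):
  V(4,0) = 0.000000; V(4,1) = 0.000000; V(4,2) = 0.000000; V(4,3) = 13.775670; V(4,4) = 26.038760
Backward induction: V(k, i) = exp(-r*dt) * [p * V(k+1, i) + (1-p) * V(k+1, i+1)].
  V(3,0) = exp(-r*dt) * [p*0.000000 + (1-p)*0.000000] = 0.000000
  V(3,1) = exp(-r*dt) * [p*0.000000 + (1-p)*0.000000] = 0.000000
  V(3,2) = exp(-r*dt) * [p*0.000000 + (1-p)*13.775670] = 6.152681
  V(3,3) = exp(-r*dt) * [p*13.775670 + (1-p)*26.038760] = 19.126798
  V(2,0) = exp(-r*dt) * [p*0.000000 + (1-p)*0.000000] = 0.000000
  V(2,1) = exp(-r*dt) * [p*0.000000 + (1-p)*6.152681] = 2.747996
  V(2,2) = exp(-r*dt) * [p*6.152681 + (1-p)*19.126798] = 11.891092
  V(1,0) = exp(-r*dt) * [p*0.000000 + (1-p)*2.747996] = 1.227348
  V(1,1) = exp(-r*dt) * [p*2.747996 + (1-p)*11.891092] = 6.806481
  V(0,0) = exp(-r*dt) * [p*1.227348 + (1-p)*6.806481] = 3.707953


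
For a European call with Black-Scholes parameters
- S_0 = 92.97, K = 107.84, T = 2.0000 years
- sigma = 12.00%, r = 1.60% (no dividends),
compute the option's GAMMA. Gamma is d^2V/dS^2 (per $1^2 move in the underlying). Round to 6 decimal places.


d1 = -0.6008745155; d2 = -0.7705801430
phi(d1) = 0.3330496753; exp(-qT) = 1.0000000000; exp(-rT) = 0.9685065821
Gamma = exp(-qT) * phi(d1) / (S * sigma * sqrt(T)) = 1.0000000000 * 0.3330496753 / (92.9700 * 0.1200 * 1.4142135624) = 0.021109

Answer: Gamma = 0.021109


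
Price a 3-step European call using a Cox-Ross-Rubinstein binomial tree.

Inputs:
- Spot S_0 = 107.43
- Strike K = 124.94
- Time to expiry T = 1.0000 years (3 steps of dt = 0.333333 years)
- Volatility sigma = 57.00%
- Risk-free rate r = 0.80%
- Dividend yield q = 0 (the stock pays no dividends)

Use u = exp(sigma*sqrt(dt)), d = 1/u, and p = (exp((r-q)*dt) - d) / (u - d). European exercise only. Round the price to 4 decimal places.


dt = T/N = 0.333333
u = exp(sigma*sqrt(dt)) = 1.389702; d = 1/u = 0.719579
p = (exp((r-q)*dt) - d) / (u - d) = 0.422447
Discount per step: exp(-r*dt) = 0.997337
Stock lattice S(k, i) with i counting down-moves:
  k=0: S(0,0) = 107.4300
  k=1: S(1,0) = 149.2957; S(1,1) = 77.3043
  k=2: S(2,0) = 207.4766; S(2,1) = 107.4300; S(2,2) = 55.6265
  k=3: S(3,0) = 288.3308; S(3,1) = 149.2957; S(3,2) = 77.3043; S(3,3) = 40.0277
Terminal payoffs V(N, i) = max(S_T - K, 0):
  V(3,0) = 163.390800; V(3,1) = 24.355733; V(3,2) = 0.000000; V(3,3) = 0.000000
Backward induction: V(k, i) = exp(-r*dt) * [p * V(k+1, i) + (1-p) * V(k+1, i+1)].
  V(2,0) = exp(-r*dt) * [p*163.390800 + (1-p)*24.355733] = 82.869375
  V(2,1) = exp(-r*dt) * [p*24.355733 + (1-p)*0.000000] = 10.261601
  V(2,2) = exp(-r*dt) * [p*0.000000 + (1-p)*0.000000] = 0.000000
  V(1,0) = exp(-r*dt) * [p*82.869375 + (1-p)*10.261601] = 40.825510
  V(1,1) = exp(-r*dt) * [p*10.261601 + (1-p)*0.000000] = 4.323436
  V(0,0) = exp(-r*dt) * [p*40.825510 + (1-p)*4.323436] = 19.691042

Answer: Price = V(0,0) = 19.6910


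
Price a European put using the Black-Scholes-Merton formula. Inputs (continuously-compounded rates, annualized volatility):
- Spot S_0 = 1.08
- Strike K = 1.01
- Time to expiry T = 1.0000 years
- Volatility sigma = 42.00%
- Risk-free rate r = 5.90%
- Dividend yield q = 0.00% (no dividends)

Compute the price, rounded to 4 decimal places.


Answer: Price = 0.1125

Derivation:
d1 = (ln(S/K) + (r - q + 0.5*sigma^2) * T) / (sigma * sqrt(T)) = 0.51002550
d2 = d1 - sigma * sqrt(T) = 0.09002550
exp(-rT) = 0.94270677; exp(-qT) = 1.00000000
P = K * exp(-rT) * N(-d2) - S_0 * exp(-qT) * N(-d1)
N(-d1) = 0.30501680; N(-d2) = 0.46413348
P = 1.0100 * 0.94270677 * 0.46413348 - 1.0800 * 1.00000000 * 0.30501680 = 0.1125


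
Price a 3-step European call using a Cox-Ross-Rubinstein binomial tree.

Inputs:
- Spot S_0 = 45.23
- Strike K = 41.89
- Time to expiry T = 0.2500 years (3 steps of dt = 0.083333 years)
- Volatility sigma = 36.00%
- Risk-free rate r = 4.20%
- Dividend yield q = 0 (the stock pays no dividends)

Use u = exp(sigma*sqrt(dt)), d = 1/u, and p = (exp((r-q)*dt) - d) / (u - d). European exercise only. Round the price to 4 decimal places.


Answer: Price = V(0,0) = 5.3481

Derivation:
dt = T/N = 0.083333
u = exp(sigma*sqrt(dt)) = 1.109515; d = 1/u = 0.901295
p = (exp((r-q)*dt) - d) / (u - d) = 0.490881
Discount per step: exp(-r*dt) = 0.996506
Stock lattice S(k, i) with i counting down-moves:
  k=0: S(0,0) = 45.2300
  k=1: S(1,0) = 50.1834; S(1,1) = 40.7656
  k=2: S(2,0) = 55.6792; S(2,1) = 45.2300; S(2,2) = 36.7418
  k=3: S(3,0) = 61.7769; S(3,1) = 50.1834; S(3,2) = 40.7656; S(3,3) = 33.1152
Terminal payoffs V(N, i) = max(S_T - K, 0):
  V(3,0) = 19.886914; V(3,1) = 8.293367; V(3,2) = 0.000000; V(3,3) = 0.000000
Backward induction: V(k, i) = exp(-r*dt) * [p * V(k+1, i) + (1-p) * V(k+1, i+1)].
  V(2,0) = exp(-r*dt) * [p*19.886914 + (1-p)*8.293367] = 13.935561
  V(2,1) = exp(-r*dt) * [p*8.293367 + (1-p)*0.000000] = 4.056834
  V(2,2) = exp(-r*dt) * [p*0.000000 + (1-p)*0.000000] = 0.000000
  V(1,0) = exp(-r*dt) * [p*13.935561 + (1-p)*4.056834] = 8.874998
  V(1,1) = exp(-r*dt) * [p*4.056834 + (1-p)*0.000000] = 1.984465
  V(0,0) = exp(-r*dt) * [p*8.874998 + (1-p)*1.984465] = 5.348147


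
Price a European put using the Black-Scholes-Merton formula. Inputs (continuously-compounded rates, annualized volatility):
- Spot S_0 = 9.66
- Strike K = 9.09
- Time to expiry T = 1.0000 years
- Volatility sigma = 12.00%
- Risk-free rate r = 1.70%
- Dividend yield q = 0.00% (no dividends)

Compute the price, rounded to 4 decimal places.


d1 = (ln(S/K) + (r - q + 0.5*sigma^2) * T) / (sigma * sqrt(T)) = 0.70848950
d2 = d1 - sigma * sqrt(T) = 0.58848950
exp(-rT) = 0.98314368; exp(-qT) = 1.00000000
P = K * exp(-rT) * N(-d2) - S_0 * exp(-qT) * N(-d1)
N(-d1) = 0.23932067; N(-d2) = 0.27810189
P = 9.0900 * 0.98314368 * 0.27810189 - 9.6600 * 1.00000000 * 0.23932067 = 0.1735

Answer: Price = 0.1735


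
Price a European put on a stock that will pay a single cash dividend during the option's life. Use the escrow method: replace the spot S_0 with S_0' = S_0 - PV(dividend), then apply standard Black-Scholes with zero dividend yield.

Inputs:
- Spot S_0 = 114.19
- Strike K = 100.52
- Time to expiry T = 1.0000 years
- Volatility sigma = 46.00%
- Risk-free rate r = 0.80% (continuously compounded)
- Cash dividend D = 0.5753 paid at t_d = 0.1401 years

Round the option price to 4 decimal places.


Answer: Price = 13.2158

Derivation:
PV(D) = D * exp(-r * t_d) = 0.5753 * 0.99887983 = 0.57465556
S_0' = S_0 - PV(D) = 114.1900 - 0.57465556 = 113.61534444
d1 = (ln(S_0'/K) + (r + sigma^2/2)*T) / (sigma*sqrt(T)) = 0.51361274
d2 = d1 - sigma*sqrt(T) = 0.05361274
exp(-rT) = 0.99203191
N(-d1) = 0.30376139; N(-d2) = 0.47862185
P = K * exp(-rT) * N(-d2) - S_0' * N(-d1) = 100.5200 * 0.99203191 * 0.47862185 - 113.61534444 * 0.30376139 = 13.2158


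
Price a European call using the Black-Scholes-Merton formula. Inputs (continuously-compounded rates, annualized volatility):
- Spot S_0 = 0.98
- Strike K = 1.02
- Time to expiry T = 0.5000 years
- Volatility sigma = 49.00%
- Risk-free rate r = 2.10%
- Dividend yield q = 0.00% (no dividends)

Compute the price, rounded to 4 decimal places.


Answer: Price = 0.1226

Derivation:
d1 = (ln(S/K) + (r - q + 0.5*sigma^2) * T) / (sigma * sqrt(T)) = 0.08808434
d2 = d1 - sigma * sqrt(T) = -0.25839799
exp(-rT) = 0.98955493; exp(-qT) = 1.00000000
C = S_0 * exp(-qT) * N(d1) - K * exp(-rT) * N(d2)
N(d1) = 0.53509518; N(d2) = 0.39804989
C = 0.9800 * 1.00000000 * 0.53509518 - 1.0200 * 0.98955493 * 0.39804989 = 0.1226


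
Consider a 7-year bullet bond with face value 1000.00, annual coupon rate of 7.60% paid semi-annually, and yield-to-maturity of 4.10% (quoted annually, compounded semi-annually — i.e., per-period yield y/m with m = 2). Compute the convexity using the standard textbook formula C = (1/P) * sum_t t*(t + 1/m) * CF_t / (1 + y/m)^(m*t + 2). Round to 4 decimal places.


Coupon per period c = face * coupon_rate / m = 38.000000
Periods per year m = 2; per-period yield y/m = 0.020500
Number of cashflows N = 14
Cashflows (t years, CF_t, discount factor 1/(1+y/m)^(m*t), PV):
  t = 0.5000: CF_t = 38.000000, DF = 0.979912, PV = 37.236649
  t = 1.0000: CF_t = 38.000000, DF = 0.960227, PV = 36.488632
  t = 1.5000: CF_t = 38.000000, DF = 0.940938, PV = 35.755641
  t = 2.0000: CF_t = 38.000000, DF = 0.922036, PV = 35.037375
  t = 2.5000: CF_t = 38.000000, DF = 0.903514, PV = 34.333537
  t = 3.0000: CF_t = 38.000000, DF = 0.885364, PV = 33.643839
  t = 3.5000: CF_t = 38.000000, DF = 0.867579, PV = 32.967995
  t = 4.0000: CF_t = 38.000000, DF = 0.850151, PV = 32.305727
  t = 4.5000: CF_t = 38.000000, DF = 0.833073, PV = 31.656764
  t = 5.0000: CF_t = 38.000000, DF = 0.816338, PV = 31.020837
  t = 5.5000: CF_t = 38.000000, DF = 0.799939, PV = 30.397684
  t = 6.0000: CF_t = 38.000000, DF = 0.783870, PV = 29.787050
  t = 6.5000: CF_t = 38.000000, DF = 0.768123, PV = 29.188682
  t = 7.0000: CF_t = 1038.000000, DF = 0.752693, PV = 781.295327
Price P = sum_t PV_t = 1211.115737
Convexity numerator sum_t t*(t + 1/m) * CF_t / (1+y/m)^(m*t + 2):
  t = 0.5000: term = 17.877821
  t = 1.0000: term = 52.556062
  t = 1.5000: term = 103.000612
  t = 2.0000: term = 168.219194
  t = 2.5000: term = 247.259961
  t = 3.0000: term = 339.210138
  t = 3.5000: term = 443.194692
  t = 4.0000: term = 558.375059
  t = 4.5000: term = 683.947892
  t = 5.0000: term = 819.143863
  t = 5.5000: term = 963.226492
  t = 6.0000: term = 1115.491016
  t = 6.5000: term = 1275.263288
  t = 7.0000: term = 39386.601777
Convexity = (1/P) * sum = 46173.367867 / 1211.115737 = 38.124654

Answer: Convexity = 38.1247


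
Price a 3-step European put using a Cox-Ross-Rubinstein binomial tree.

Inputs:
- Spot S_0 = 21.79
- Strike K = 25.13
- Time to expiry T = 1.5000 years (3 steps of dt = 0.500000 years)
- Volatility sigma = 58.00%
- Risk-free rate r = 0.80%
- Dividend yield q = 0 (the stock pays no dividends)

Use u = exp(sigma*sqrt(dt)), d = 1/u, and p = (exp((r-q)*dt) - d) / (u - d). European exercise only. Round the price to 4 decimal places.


Answer: Price = V(0,0) = 8.4729

Derivation:
dt = T/N = 0.500000
u = exp(sigma*sqrt(dt)) = 1.507002; d = 1/u = 0.663569
p = (exp((r-q)*dt) - d) / (u - d) = 0.403635
Discount per step: exp(-r*dt) = 0.996008
Stock lattice S(k, i) with i counting down-moves:
  k=0: S(0,0) = 21.7900
  k=1: S(1,0) = 32.8376; S(1,1) = 14.4592
  k=2: S(2,0) = 49.4863; S(2,1) = 21.7900; S(2,2) = 9.5947
  k=3: S(3,0) = 74.5759; S(3,1) = 32.8376; S(3,2) = 14.4592; S(3,3) = 6.3667
Terminal payoffs V(N, i) = max(K - S_T, 0):
  V(3,0) = 0.000000; V(3,1) = 0.000000; V(3,2) = 10.670824; V(3,3) = 18.763274
Backward induction: V(k, i) = exp(-r*dt) * [p * V(k+1, i) + (1-p) * V(k+1, i+1)].
  V(2,0) = exp(-r*dt) * [p*0.000000 + (1-p)*0.000000] = 0.000000
  V(2,1) = exp(-r*dt) * [p*0.000000 + (1-p)*10.670824] = 6.338303
  V(2,2) = exp(-r*dt) * [p*10.670824 + (1-p)*18.763274] = 15.435015
  V(1,0) = exp(-r*dt) * [p*0.000000 + (1-p)*6.338303] = 3.764853
  V(1,1) = exp(-r*dt) * [p*6.338303 + (1-p)*15.435015] = 11.716305
  V(0,0) = exp(-r*dt) * [p*3.764853 + (1-p)*11.716305] = 8.472862


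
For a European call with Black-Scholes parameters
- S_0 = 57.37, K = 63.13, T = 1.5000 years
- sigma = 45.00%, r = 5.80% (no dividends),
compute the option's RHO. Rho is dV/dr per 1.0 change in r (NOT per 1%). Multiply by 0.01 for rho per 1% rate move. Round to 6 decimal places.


d1 = 0.2598281298; d2 = -0.2913070623
phi(d1) = 0.3857005986; exp(-qT) = 1.0000000000; exp(-rT) = 0.9166770956
N(d2) = 0.3854082433
Rho = K*T*exp(-rT)*N(d2) = 63.1300 * 1.5000 * 0.9166770956 * 0.3854082433 = 33.455261

Answer: Rho = 33.455261


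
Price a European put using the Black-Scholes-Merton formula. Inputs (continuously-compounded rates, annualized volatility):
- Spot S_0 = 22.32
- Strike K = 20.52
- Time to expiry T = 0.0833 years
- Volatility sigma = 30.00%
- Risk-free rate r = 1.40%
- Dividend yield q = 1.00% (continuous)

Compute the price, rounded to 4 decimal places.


d1 = (ln(S/K) + (r - q + 0.5*sigma^2) * T) / (sigma * sqrt(T)) = 1.01824329
d2 = d1 - sigma * sqrt(T) = 0.93165807
exp(-rT) = 0.99883448; exp(-qT) = 0.99916735
P = K * exp(-rT) * N(-d2) - S_0 * exp(-qT) * N(-d1)
N(-d1) = 0.15428118; N(-d2) = 0.17575663
P = 20.5200 * 0.99883448 * 0.17575663 - 22.3200 * 0.99916735 * 0.15428118 = 0.1616

Answer: Price = 0.1616


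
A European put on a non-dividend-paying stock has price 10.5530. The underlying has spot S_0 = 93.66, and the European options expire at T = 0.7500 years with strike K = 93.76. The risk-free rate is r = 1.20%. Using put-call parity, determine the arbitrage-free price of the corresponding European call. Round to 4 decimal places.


Answer: Call price = 11.2931

Derivation:
Put-call parity: C - P = S_0 * exp(-qT) - K * exp(-rT).
S_0 * exp(-qT) = 93.6600 * 1.00000000 = 93.66000000
K * exp(-rT) = 93.7600 * 0.99104038 = 92.91994591
C = P + S*exp(-qT) - K*exp(-rT)
C = 10.5530 + 93.66000000 - 92.91994591 = 11.2931


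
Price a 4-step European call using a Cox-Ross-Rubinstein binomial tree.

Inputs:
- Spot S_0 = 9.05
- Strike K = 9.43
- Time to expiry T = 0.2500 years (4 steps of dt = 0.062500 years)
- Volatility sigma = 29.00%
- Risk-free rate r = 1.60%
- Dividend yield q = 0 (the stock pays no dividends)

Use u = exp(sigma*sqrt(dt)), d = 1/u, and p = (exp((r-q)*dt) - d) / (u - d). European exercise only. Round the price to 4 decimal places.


Answer: Price = V(0,0) = 0.3970

Derivation:
dt = T/N = 0.062500
u = exp(sigma*sqrt(dt)) = 1.075193; d = 1/u = 0.930066
p = (exp((r-q)*dt) - d) / (u - d) = 0.488777
Discount per step: exp(-r*dt) = 0.999000
Stock lattice S(k, i) with i counting down-moves:
  k=0: S(0,0) = 9.0500
  k=1: S(1,0) = 9.7305; S(1,1) = 8.4171
  k=2: S(2,0) = 10.4622; S(2,1) = 9.0500; S(2,2) = 7.8285
  k=3: S(3,0) = 11.2488; S(3,1) = 9.7305; S(3,2) = 8.4171; S(3,3) = 7.2810
  k=4: S(4,0) = 12.0947; S(4,1) = 10.4622; S(4,2) = 9.0500; S(4,3) = 7.8285; S(4,4) = 6.7718
Terminal payoffs V(N, i) = max(S_T - K, 0):
  V(4,0) = 2.664669; V(4,1) = 1.032158; V(4,2) = 0.000000; V(4,3) = 0.000000; V(4,4) = 0.000000
Backward induction: V(k, i) = exp(-r*dt) * [p * V(k+1, i) + (1-p) * V(k+1, i+1)].
  V(3,0) = exp(-r*dt) * [p*2.664669 + (1-p)*1.032158] = 1.828262
  V(3,1) = exp(-r*dt) * [p*1.032158 + (1-p)*0.000000] = 0.503991
  V(3,2) = exp(-r*dt) * [p*0.000000 + (1-p)*0.000000] = 0.000000
  V(3,3) = exp(-r*dt) * [p*0.000000 + (1-p)*0.000000] = 0.000000
  V(2,0) = exp(-r*dt) * [p*1.828262 + (1-p)*0.503991] = 1.150113
  V(2,1) = exp(-r*dt) * [p*0.503991 + (1-p)*0.000000] = 0.246093
  V(2,2) = exp(-r*dt) * [p*0.000000 + (1-p)*0.000000] = 0.000000
  V(1,0) = exp(-r*dt) * [p*1.150113 + (1-p)*0.246093] = 0.687270
  V(1,1) = exp(-r*dt) * [p*0.246093 + (1-p)*0.000000] = 0.120164
  V(0,0) = exp(-r*dt) * [p*0.687270 + (1-p)*0.120164] = 0.396955


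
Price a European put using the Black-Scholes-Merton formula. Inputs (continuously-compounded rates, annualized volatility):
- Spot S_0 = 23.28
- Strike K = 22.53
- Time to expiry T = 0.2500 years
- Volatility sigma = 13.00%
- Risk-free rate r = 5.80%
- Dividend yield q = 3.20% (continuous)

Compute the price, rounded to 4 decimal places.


Answer: Price = 0.2467

Derivation:
d1 = (ln(S/K) + (r - q + 0.5*sigma^2) * T) / (sigma * sqrt(T)) = 0.63629798
d2 = d1 - sigma * sqrt(T) = 0.57129798
exp(-rT) = 0.98560462; exp(-qT) = 0.99203191
P = K * exp(-rT) * N(-d2) - S_0 * exp(-qT) * N(-d1)
N(-d1) = 0.26229111; N(-d2) = 0.28389884
P = 22.5300 * 0.98560462 * 0.28389884 - 23.2800 * 0.99203191 * 0.26229111 = 0.2467


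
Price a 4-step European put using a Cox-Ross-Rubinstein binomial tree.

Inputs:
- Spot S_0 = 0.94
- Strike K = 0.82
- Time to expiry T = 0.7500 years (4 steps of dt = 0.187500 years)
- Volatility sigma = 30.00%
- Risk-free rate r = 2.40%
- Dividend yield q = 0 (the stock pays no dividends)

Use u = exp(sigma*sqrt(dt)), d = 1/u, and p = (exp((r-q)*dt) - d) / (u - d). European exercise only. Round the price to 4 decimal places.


Answer: Price = V(0,0) = 0.0428

Derivation:
dt = T/N = 0.187500
u = exp(sigma*sqrt(dt)) = 1.138719; d = 1/u = 0.878180
p = (exp((r-q)*dt) - d) / (u - d) = 0.484880
Discount per step: exp(-r*dt) = 0.995510
Stock lattice S(k, i) with i counting down-moves:
  k=0: S(0,0) = 0.9400
  k=1: S(1,0) = 1.0704; S(1,1) = 0.8255
  k=2: S(2,0) = 1.2189; S(2,1) = 0.9400; S(2,2) = 0.7249
  k=3: S(3,0) = 1.3880; S(3,1) = 1.0704; S(3,2) = 0.8255; S(3,3) = 0.6366
  k=4: S(4,0) = 1.5805; S(4,1) = 1.2189; S(4,2) = 0.9400; S(4,3) = 0.7249; S(4,4) = 0.5591
Terminal payoffs V(N, i) = max(K - S_T, 0):
  V(4,0) = 0.000000; V(4,1) = 0.000000; V(4,2) = 0.000000; V(4,3) = 0.095072; V(4,4) = 0.260936
Backward induction: V(k, i) = exp(-r*dt) * [p * V(k+1, i) + (1-p) * V(k+1, i+1)].
  V(3,0) = exp(-r*dt) * [p*0.000000 + (1-p)*0.000000] = 0.000000
  V(3,1) = exp(-r*dt) * [p*0.000000 + (1-p)*0.000000] = 0.000000
  V(3,2) = exp(-r*dt) * [p*0.000000 + (1-p)*0.095072] = 0.048754
  V(3,3) = exp(-r*dt) * [p*0.095072 + (1-p)*0.260936] = 0.179701
  V(2,0) = exp(-r*dt) * [p*0.000000 + (1-p)*0.000000] = 0.000000
  V(2,1) = exp(-r*dt) * [p*0.000000 + (1-p)*0.048754] = 0.025001
  V(2,2) = exp(-r*dt) * [p*0.048754 + (1-p)*0.179701] = 0.115685
  V(1,0) = exp(-r*dt) * [p*0.000000 + (1-p)*0.025001] = 0.012821
  V(1,1) = exp(-r*dt) * [p*0.025001 + (1-p)*0.115685] = 0.071392
  V(0,0) = exp(-r*dt) * [p*0.012821 + (1-p)*0.071392] = 0.042799


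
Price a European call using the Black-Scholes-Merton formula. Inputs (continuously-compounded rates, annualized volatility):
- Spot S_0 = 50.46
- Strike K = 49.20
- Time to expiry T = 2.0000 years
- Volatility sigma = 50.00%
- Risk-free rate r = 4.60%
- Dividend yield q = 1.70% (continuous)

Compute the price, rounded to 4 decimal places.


d1 = (ln(S/K) + (r - q + 0.5*sigma^2) * T) / (sigma * sqrt(T)) = 0.47133945
d2 = d1 - sigma * sqrt(T) = -0.23576733
exp(-rT) = 0.91210515; exp(-qT) = 0.96657150
C = S_0 * exp(-qT) * N(d1) - K * exp(-rT) * N(d2)
N(d1) = 0.68130083; N(d2) = 0.40680661
C = 50.4600 * 0.96657150 * 0.68130083 - 49.2000 * 0.91210515 * 0.40680661 = 14.9735

Answer: Price = 14.9735
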